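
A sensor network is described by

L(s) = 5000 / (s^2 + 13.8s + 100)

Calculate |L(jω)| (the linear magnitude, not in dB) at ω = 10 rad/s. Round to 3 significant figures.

At s = jω = j10:
quadratic: (j10)² + 13.8·j10 + 100 = 0 + j138 → |·| ≈ 138, ∠ ≈ 90.00°
|L| = 5000 / 138 ≈ 36.232

36.2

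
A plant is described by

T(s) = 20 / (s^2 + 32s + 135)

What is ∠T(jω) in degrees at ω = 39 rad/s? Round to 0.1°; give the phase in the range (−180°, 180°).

Substitute s = j39:
Numerator: 20 = 20 + j0
Denominator: (j39)^2 + 32(j39) + 135 = -1386 + j1248
|N| = √(20² + 0²) ≈ 20, ∠N ≈ 0.00°
|D| = √(1386² + 1248²) ≈ 1865.1, ∠D ≈ 138.00°
∠T = 0.00° − 138.00° = -138.00°

-138.0°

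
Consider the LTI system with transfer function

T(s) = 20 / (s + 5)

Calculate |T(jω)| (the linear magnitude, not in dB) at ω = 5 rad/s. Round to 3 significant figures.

2.83

Substitute s = j5:
Numerator: 20 = 20 + j0
Denominator: (j5) + 5 = 5 + j5
|N| = √(20² + 0²) ≈ 20, ∠N ≈ 0.00°
|D| = √(5² + 5²) ≈ 7.0711, ∠D ≈ 45.00°
|T| = 20 / 7.0711 ≈ 2.8284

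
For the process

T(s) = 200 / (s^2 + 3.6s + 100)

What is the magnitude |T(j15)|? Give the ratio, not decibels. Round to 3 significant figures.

1.47

At s = jω = j15:
quadratic: (j15)² + 3.6·j15 + 100 = -125 + j54 → |·| ≈ 136.17, ∠ ≈ 156.64°
|T| = 200 / 136.17 ≈ 1.4688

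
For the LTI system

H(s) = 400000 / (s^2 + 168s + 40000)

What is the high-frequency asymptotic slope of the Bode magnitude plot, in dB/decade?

Each pole contributes −20 dB/decade at high frequency; each zero contributes +20 dB/decade.
Net: 0 zero(s) − 2 pole(s) → -40 dB/decade.

-40 dB/decade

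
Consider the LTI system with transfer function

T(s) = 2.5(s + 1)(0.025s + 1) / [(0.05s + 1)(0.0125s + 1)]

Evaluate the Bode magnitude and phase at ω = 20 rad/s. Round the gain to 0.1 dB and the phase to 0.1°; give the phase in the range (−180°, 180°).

31.7 dB, 54.7°

At ω = 20 rad/s:
zero (1 + j20·1) = 1 + j20 → |·| ≈ 20.025, ∠ ≈ 87.14°
zero (1 + j20·0.025) = 1 + j0.5 → |·| ≈ 1.118, ∠ ≈ 26.57°
pole (1 + j20·0.05) = 1 + j1 → |·| ≈ 1.4142, ∠ ≈ 45.00°
pole (1 + j20·0.0125) = 1 + j0.25 → |·| ≈ 1.0308, ∠ ≈ 14.04°
|T| = 2.5 · 20.025 · 1.118 / (1.4142 · 1.0308) ≈ 38.395
Gain = 20 log₁₀(38.395) ≈ 31.69 dB
∠T = (87.14° + 26.57°) − (45.00° + 14.04°) = 54.67°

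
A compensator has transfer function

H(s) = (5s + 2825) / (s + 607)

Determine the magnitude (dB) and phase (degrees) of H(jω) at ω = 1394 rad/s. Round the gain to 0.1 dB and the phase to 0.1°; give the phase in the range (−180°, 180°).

13.9 dB, 1.5°

Substitute s = j1394:
Numerator: 5(j1394) + 2825 = 2825 + j6970
Denominator: (j1394) + 607 = 607 + j1394
|N| = √(2825² + 6970²) ≈ 7520.7, ∠N ≈ 67.94°
|D| = √(607² + 1394²) ≈ 1520.4, ∠D ≈ 66.47°
|H| = 7520.7 / 1520.4 ≈ 4.9465
Gain = 20 log₁₀(4.9465) ≈ 13.89 dB
∠H = 67.94° − 66.47° = 1.47°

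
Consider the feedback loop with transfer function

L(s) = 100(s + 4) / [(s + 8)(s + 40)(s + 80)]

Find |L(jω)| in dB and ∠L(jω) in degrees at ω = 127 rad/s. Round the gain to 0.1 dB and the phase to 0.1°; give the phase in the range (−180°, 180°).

-46.0 dB, -128.5°

At s = jω = j127:
zero (s+4): 4 + j127 → |·| = √(4²+127²) = √16145 ≈ 127.06, ∠ = arctan(127/4) ≈ 88.20°
pole (s+8): 8 + j127 → |·| = √(8²+127²) = √16193 ≈ 127.25, ∠ = arctan(127/8) ≈ 86.40°
pole (s+40): 40 + j127 → |·| = √(40²+127²) = √17729 ≈ 133.15, ∠ = arctan(127/40) ≈ 72.52°
pole (s+80): 80 + j127 → |·| = √(80²+127²) = √22529 ≈ 150.1, ∠ = arctan(127/80) ≈ 57.79°
|L| = 100 · 127.06 / 2.5432e+06 ≈ 0.0049961
Gain = 20 log₁₀(0.0049961) ≈ -46.03 dB
∠L = 88.20° − 216.71° = -128.51°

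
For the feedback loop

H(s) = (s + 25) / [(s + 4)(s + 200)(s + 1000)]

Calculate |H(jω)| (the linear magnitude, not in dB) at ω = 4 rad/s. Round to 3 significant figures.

At s = jω = j4:
zero (s+25): 25 + j4 → |·| = √(25²+4²) = √641 ≈ 25.318, ∠ = arctan(4/25) ≈ 9.09°
pole (s+4): 4 + j4 → |·| = √(4²+4²) = √32 ≈ 5.6569, ∠ = arctan(4/4) ≈ 45.00°
pole (s+200): 200 + j4 → |·| = √(200²+4²) = √40016 ≈ 200.04, ∠ = arctan(4/200) ≈ 1.15°
pole (s+1000): 1000 + j4 → |·| = √(1000²+4²) = √1000016 ≈ 1000, ∠ = arctan(4/1000) ≈ 0.23°
|H| = 1 · 25.318 / 1.1316e+06 ≈ 2.2374e-05

2.24e-05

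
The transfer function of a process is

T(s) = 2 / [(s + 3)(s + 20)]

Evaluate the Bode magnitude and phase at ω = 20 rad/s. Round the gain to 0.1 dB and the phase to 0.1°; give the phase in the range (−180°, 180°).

-49.1 dB, -126.5°

At s = jω = j20:
pole (s+3): 3 + j20 → |·| = √(3²+20²) = √409 ≈ 20.224, ∠ = arctan(20/3) ≈ 81.47°
pole (s+20): 20 + j20 → |·| = √(20²+20²) = √800 ≈ 28.284, ∠ = arctan(20/20) ≈ 45.00°
|T| = 2 / 572.02 ≈ 0.0034964
Gain = 20 log₁₀(0.0034964) ≈ -49.13 dB
∠T = 0.00° − 126.47° = -126.47°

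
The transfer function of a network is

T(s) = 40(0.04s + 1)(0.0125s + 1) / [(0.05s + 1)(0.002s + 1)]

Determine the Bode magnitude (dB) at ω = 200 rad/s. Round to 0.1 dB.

At ω = 200 rad/s:
zero (1 + j200·0.04) = 1 + j8 → |·| ≈ 8.0623, ∠ ≈ 82.87°
zero (1 + j200·0.0125) = 1 + j2.5 → |·| ≈ 2.6926, ∠ ≈ 68.20°
pole (1 + j200·0.05) = 1 + j10 → |·| ≈ 10.05, ∠ ≈ 84.29°
pole (1 + j200·0.002) = 1 + j0.4 → |·| ≈ 1.077, ∠ ≈ 21.80°
|T| = 40 · 8.0623 · 2.6926 / (10.05 · 1.077) ≈ 80.225
Gain = 20 log₁₀(80.225) ≈ 38.09 dB

38.1 dB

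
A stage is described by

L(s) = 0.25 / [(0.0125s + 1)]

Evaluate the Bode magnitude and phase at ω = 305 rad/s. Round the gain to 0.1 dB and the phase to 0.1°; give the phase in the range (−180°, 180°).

-24.0 dB, -75.3°

At ω = 305 rad/s:
pole (1 + j305·0.0125) = 1 + j3.8125 → |·| ≈ 3.9415, ∠ ≈ 75.30°
|L| = 0.25 · 1 / (3.9415) ≈ 0.063428
Gain = 20 log₁₀(0.063428) ≈ -23.95 dB
∠L = (0°) − (75.30°) = -75.30°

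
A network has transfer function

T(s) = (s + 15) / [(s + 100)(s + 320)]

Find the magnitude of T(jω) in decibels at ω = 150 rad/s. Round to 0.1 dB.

-52.5 dB

At s = jω = j150:
zero (s+15): 15 + j150 → |·| = √(15²+150²) = √22725 ≈ 150.75, ∠ = arctan(150/15) ≈ 84.29°
pole (s+100): 100 + j150 → |·| = √(100²+150²) = √32500 ≈ 180.28, ∠ = arctan(150/100) ≈ 56.31°
pole (s+320): 320 + j150 → |·| = √(320²+150²) = √124900 ≈ 353.41, ∠ = arctan(150/320) ≈ 25.11°
|T| = 1 · 150.75 / 63713 ≈ 0.0023661
Gain = 20 log₁₀(0.0023661) ≈ -52.52 dB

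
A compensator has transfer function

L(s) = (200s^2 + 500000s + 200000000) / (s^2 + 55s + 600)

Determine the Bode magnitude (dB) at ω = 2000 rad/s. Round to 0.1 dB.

Substitute s = j2000:
Numerator: 200(j2000)^2 + 500000(j2000) + 200000000 = -600000000 + j1000000000
Denominator: (j2000)^2 + 55(j2000) + 600 = -3999400 + j110000
|N| = √(600000000² + 1000000000²) ≈ 1.1662e+09, ∠N ≈ 120.96°
|D| = √(3999400² + 110000²) ≈ 4.0009e+06, ∠D ≈ 178.42°
|L| = 1.1662e+09 / 4.0009e+06 ≈ 291.48
Gain = 20 log₁₀(291.48) ≈ 49.29 dB

49.3 dB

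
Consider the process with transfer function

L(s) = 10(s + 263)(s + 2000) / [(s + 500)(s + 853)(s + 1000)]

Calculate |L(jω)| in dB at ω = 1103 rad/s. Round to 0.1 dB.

-39.7 dB

At s = jω = j1103:
zero (s+263): 263 + j1103 → |·| = √(263²+1103²) = √1285778 ≈ 1133.9, ∠ = arctan(1103/263) ≈ 76.59°
zero (s+2000): 2000 + j1103 → |·| = √(2000²+1103²) = √5216609 ≈ 2284, ∠ = arctan(1103/2000) ≈ 28.88°
pole (s+500): 500 + j1103 → |·| = √(500²+1103²) = √1466609 ≈ 1211, ∠ = arctan(1103/500) ≈ 65.61°
pole (s+853): 853 + j1103 → |·| = √(853²+1103²) = √1944218 ≈ 1394.4, ∠ = arctan(1103/853) ≈ 52.28°
pole (s+1000): 1000 + j1103 → |·| = √(1000²+1103²) = √2216609 ≈ 1488.8, ∠ = arctan(1103/1000) ≈ 47.80°
|L| = 10 · 2.5898e+06 / 2.514e+09 ≈ 0.010302
Gain = 20 log₁₀(0.010302) ≈ -39.74 dB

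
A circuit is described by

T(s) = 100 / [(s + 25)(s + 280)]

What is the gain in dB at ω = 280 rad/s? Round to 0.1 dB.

At s = jω = j280:
pole (s+25): 25 + j280 → |·| = √(25²+280²) = √79025 ≈ 281.11, ∠ = arctan(280/25) ≈ 84.90°
pole (s+280): 280 + j280 → |·| = √(280²+280²) = √156800 ≈ 395.98, ∠ = arctan(280/280) ≈ 45.00°
|T| = 100 / 1.1131e+05 ≈ 0.00089839
Gain = 20 log₁₀(0.00089839) ≈ -60.93 dB

-60.9 dB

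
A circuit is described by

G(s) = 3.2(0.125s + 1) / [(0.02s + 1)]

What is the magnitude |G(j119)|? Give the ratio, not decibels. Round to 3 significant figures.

18.5

At ω = 119 rad/s:
zero (1 + j119·0.125) = 1 + j14.875 → |·| ≈ 14.909, ∠ ≈ 86.15°
pole (1 + j119·0.02) = 1 + j2.38 → |·| ≈ 2.5815, ∠ ≈ 67.21°
|G| = 3.2 · 14.909 / (2.5815) ≈ 18.481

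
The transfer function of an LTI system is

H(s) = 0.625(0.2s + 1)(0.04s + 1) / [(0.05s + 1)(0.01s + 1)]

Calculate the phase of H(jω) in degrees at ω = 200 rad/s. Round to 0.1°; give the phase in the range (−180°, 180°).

At ω = 200 rad/s:
zero (1 + j200·0.2) = 1 + j40 → |·| ≈ 40.012, ∠ ≈ 88.57°
zero (1 + j200·0.04) = 1 + j8 → |·| ≈ 8.0623, ∠ ≈ 82.87°
pole (1 + j200·0.05) = 1 + j10 → |·| ≈ 10.05, ∠ ≈ 84.29°
pole (1 + j200·0.01) = 1 + j2 → |·| ≈ 2.2361, ∠ ≈ 63.43°
∠H = (88.57° + 82.87°) − (84.29° + 63.43°) = 23.72°

23.7°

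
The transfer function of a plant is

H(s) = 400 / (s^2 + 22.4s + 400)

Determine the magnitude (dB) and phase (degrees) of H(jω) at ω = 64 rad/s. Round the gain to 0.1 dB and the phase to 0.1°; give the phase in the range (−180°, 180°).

-19.9 dB, -158.8°

At s = jω = j64:
quadratic: (j64)² + 22.4·j64 + 400 = -3696 + j1433.6 → |·| ≈ 3964.3, ∠ ≈ 158.80°
|H| = 400 / 3964.3 ≈ 0.1009
Gain = 20 log₁₀(0.1009) ≈ -19.92 dB
∠H = 0.00° − 158.80° = -158.80°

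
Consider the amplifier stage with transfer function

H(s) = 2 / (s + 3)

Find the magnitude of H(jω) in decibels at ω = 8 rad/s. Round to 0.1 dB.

-12.6 dB

Substitute s = j8:
Numerator: 2 = 2 + j0
Denominator: (j8) + 3 = 3 + j8
|N| = √(2² + 0²) ≈ 2, ∠N ≈ 0.00°
|D| = √(3² + 8²) ≈ 8.544, ∠D ≈ 69.44°
|H| = 2 / 8.544 ≈ 0.23408
Gain = 20 log₁₀(0.23408) ≈ -12.61 dB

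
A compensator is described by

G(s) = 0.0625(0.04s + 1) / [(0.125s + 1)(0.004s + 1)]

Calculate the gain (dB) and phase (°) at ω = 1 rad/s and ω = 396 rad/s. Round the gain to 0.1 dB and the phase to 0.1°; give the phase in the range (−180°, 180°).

ω = 1: -24.1 dB, -5.1°; ω = 396: -39.4 dB, -60.2°

At ω = 1 rad/s:
zero (1 + j1·0.04) = 1 + j0.04 → |·| ≈ 1.0008, ∠ ≈ 2.29°
pole (1 + j1·0.125) = 1 + j0.125 → |·| ≈ 1.0078, ∠ ≈ 7.13°
pole (1 + j1·0.004) = 1 + j0.004 → |·| ≈ 1, ∠ ≈ 0.23°
|G| = 0.0625 · 1.0008 / (1.0078 · 1) ≈ 0.062066
Gain = 20 log₁₀(0.062066) ≈ -24.14 dB
∠G = (2.29°) − (7.13° + 0.23°) = -5.07°

At ω = 396 rad/s:
zero (1 + j396·0.04) = 1 + j15.84 → |·| ≈ 15.872, ∠ ≈ 86.39°
pole (1 + j396·0.125) = 1 + j49.5 → |·| ≈ 49.51, ∠ ≈ 88.84°
pole (1 + j396·0.004) = 1 + j1.584 → |·| ≈ 1.8732, ∠ ≈ 57.74°
|G| = 0.0625 · 15.872 / (49.51 · 1.8732) ≈ 0.010696
Gain = 20 log₁₀(0.010696) ≈ -39.42 dB
∠G = (86.39°) − (88.84° + 57.74°) = -60.19°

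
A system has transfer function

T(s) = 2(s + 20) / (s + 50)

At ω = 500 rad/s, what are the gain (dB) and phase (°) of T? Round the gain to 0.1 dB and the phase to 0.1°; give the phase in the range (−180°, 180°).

At s = jω = j500:
zero (s+20): 20 + j500 → |·| = √(20²+500²) = √250400 ≈ 500.4, ∠ = arctan(500/20) ≈ 87.71°
pole (s+50): 50 + j500 → |·| = √(50²+500²) = √252500 ≈ 502.49, ∠ = arctan(500/50) ≈ 84.29°
|T| = 2 · 500.4 / 502.49 ≈ 1.9917
Gain = 20 log₁₀(1.9917) ≈ 5.98 dB
∠T = 87.71° − 84.29° = 3.42°

6.0 dB, 3.4°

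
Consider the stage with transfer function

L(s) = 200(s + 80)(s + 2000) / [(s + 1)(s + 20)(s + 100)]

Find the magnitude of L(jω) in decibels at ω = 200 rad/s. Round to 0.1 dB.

19.7 dB

At s = jω = j200:
zero (s+80): 80 + j200 → |·| = √(80²+200²) = √46400 ≈ 215.41, ∠ = arctan(200/80) ≈ 68.20°
zero (s+2000): 2000 + j200 → |·| = √(2000²+200²) = √4040000 ≈ 2010, ∠ = arctan(200/2000) ≈ 5.71°
pole (s+1): 1 + j200 → |·| = √(1²+200²) = √40001 ≈ 200, ∠ = arctan(200/1) ≈ 89.71°
pole (s+20): 20 + j200 → |·| = √(20²+200²) = √40400 ≈ 201, ∠ = arctan(200/20) ≈ 84.29°
pole (s+100): 100 + j200 → |·| = √(100²+200²) = √50000 ≈ 223.61, ∠ = arctan(200/100) ≈ 63.43°
|L| = 200 · 4.3297e+05 / 8.9891e+06 ≈ 9.6332
Gain = 20 log₁₀(9.6332) ≈ 19.68 dB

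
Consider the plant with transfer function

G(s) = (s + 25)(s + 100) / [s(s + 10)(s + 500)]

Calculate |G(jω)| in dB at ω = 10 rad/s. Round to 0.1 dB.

-28.3 dB

At s = jω = j10:
zero (s+25): 25 + j10 → |·| = √(25²+10²) = √725 ≈ 26.926, ∠ = arctan(10/25) ≈ 21.80°
zero (s+100): 100 + j10 → |·| = √(100²+10²) = √10100 ≈ 100.5, ∠ = arctan(10/100) ≈ 5.71°
pole (s+10): 10 + j10 → |·| = √(10²+10²) = √200 ≈ 14.142, ∠ = arctan(10/10) ≈ 45.00°
pole (s+500): 500 + j10 → |·| = √(500²+10²) = √250100 ≈ 500.1, ∠ = arctan(10/500) ≈ 1.15°
pole at origin: |s| = 10, ∠ = 90.00° (in denominator)
|G| = 1 · 2706.1 / 70724 ≈ 0.038263
Gain = 20 log₁₀(0.038263) ≈ -28.34 dB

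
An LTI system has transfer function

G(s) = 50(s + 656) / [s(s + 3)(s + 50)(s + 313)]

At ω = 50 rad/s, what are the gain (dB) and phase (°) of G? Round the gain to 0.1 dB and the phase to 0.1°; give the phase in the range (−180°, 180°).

At s = jω = j50:
zero (s+656): 656 + j50 → |·| = √(656²+50²) = √432836 ≈ 657.9, ∠ = arctan(50/656) ≈ 4.36°
pole (s+3): 3 + j50 → |·| = √(3²+50²) = √2509 ≈ 50.09, ∠ = arctan(50/3) ≈ 86.57°
pole (s+50): 50 + j50 → |·| = √(50²+50²) = √5000 ≈ 70.711, ∠ = arctan(50/50) ≈ 45.00°
pole (s+313): 313 + j50 → |·| = √(313²+50²) = √100469 ≈ 316.97, ∠ = arctan(50/313) ≈ 9.08°
pole at origin: |s| = 50, ∠ = 90.00° (in denominator)
|G| = 50 · 657.9 / 5.6134e+07 ≈ 0.00058601
Gain = 20 log₁₀(0.00058601) ≈ -64.64 dB
∠G = 4.36° − 230.65° = -226.29° ≡ 133.71° (principal value)

-64.6 dB, 133.7°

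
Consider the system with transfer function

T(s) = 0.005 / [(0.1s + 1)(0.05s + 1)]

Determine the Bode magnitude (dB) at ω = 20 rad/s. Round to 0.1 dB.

At ω = 20 rad/s:
pole (1 + j20·0.1) = 1 + j2 → |·| ≈ 2.2361, ∠ ≈ 63.43°
pole (1 + j20·0.05) = 1 + j1 → |·| ≈ 1.4142, ∠ ≈ 45.00°
|T| = 0.005 · 1 / (2.2361 · 1.4142) ≈ 0.0015811
Gain = 20 log₁₀(0.0015811) ≈ -56.02 dB

-56.0 dB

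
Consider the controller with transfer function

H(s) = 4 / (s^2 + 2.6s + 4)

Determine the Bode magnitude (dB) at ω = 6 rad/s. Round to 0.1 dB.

At s = jω = j6:
quadratic: (j6)² + 2.6·j6 + 4 = -32 + j15.6 → |·| ≈ 35.6, ∠ ≈ 154.01°
|H| = 4 / 35.6 ≈ 0.11236
Gain = 20 log₁₀(0.11236) ≈ -18.99 dB

-19.0 dB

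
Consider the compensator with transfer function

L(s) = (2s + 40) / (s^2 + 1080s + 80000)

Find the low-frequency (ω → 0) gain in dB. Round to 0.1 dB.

-66.0 dB

L(0) = 40 / 80000 = 0.0005
20 log₁₀(0.0005) ≈ -66.02 dB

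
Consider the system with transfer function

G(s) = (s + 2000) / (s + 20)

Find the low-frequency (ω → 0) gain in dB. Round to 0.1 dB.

40.0 dB

G(0) = 2000 / 20 = 100
20 log₁₀(100) ≈ 40.00 dB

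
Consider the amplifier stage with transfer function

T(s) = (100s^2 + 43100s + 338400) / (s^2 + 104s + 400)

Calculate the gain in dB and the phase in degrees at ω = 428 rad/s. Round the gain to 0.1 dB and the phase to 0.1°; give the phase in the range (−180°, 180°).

Substitute s = j428:
Numerator: 100(j428)^2 + 43100(j428) + 338400 = -17980000 + j18446800
Denominator: (j428)^2 + 104(j428) + 400 = -182784 + j44512
|N| = √(17980000² + 18446800²) ≈ 2.576e+07, ∠N ≈ 134.27°
|D| = √(182784² + 44512²) ≈ 1.8813e+05, ∠D ≈ 166.31°
|T| = 2.576e+07 / 1.8813e+05 ≈ 136.93
Gain = 20 log₁₀(136.93) ≈ 42.73 dB
∠T = 134.27° − 166.31° = -32.04°

42.7 dB, -32.0°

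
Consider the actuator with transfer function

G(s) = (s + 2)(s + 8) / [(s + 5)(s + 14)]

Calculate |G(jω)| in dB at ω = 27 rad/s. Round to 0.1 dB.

-0.8 dB

At s = jω = j27:
zero (s+2): 2 + j27 → |·| = √(2²+27²) = √733 ≈ 27.074, ∠ = arctan(27/2) ≈ 85.76°
zero (s+8): 8 + j27 → |·| = √(8²+27²) = √793 ≈ 28.16, ∠ = arctan(27/8) ≈ 73.50°
pole (s+5): 5 + j27 → |·| = √(5²+27²) = √754 ≈ 27.459, ∠ = arctan(27/5) ≈ 79.51°
pole (s+14): 14 + j27 → |·| = √(14²+27²) = √925 ≈ 30.414, ∠ = arctan(27/14) ≈ 62.59°
|G| = 1 · 762.4 / 835.14 ≈ 0.9129
Gain = 20 log₁₀(0.9129) ≈ -0.79 dB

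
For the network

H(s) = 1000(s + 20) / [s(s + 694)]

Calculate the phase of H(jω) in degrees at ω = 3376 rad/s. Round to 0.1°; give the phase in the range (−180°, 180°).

-78.7°

At s = jω = j3376:
zero (s+20): 20 + j3376 → |·| = √(20²+3376²) = √11397776 ≈ 3376.1, ∠ = arctan(3376/20) ≈ 89.66°
pole (s+694): 694 + j3376 → |·| = √(694²+3376²) = √11879012 ≈ 3446.6, ∠ = arctan(3376/694) ≈ 78.38°
pole at origin: |s| = 3376, ∠ = 90.00° (in denominator)
∠H = 89.66° − 168.38° = -78.72°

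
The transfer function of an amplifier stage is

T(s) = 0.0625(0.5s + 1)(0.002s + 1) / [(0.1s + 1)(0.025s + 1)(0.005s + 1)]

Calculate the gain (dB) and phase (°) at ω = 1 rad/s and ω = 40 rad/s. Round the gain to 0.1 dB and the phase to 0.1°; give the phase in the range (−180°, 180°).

At ω = 1 rad/s:
zero (1 + j1·0.5) = 1 + j0.5 → |·| ≈ 1.118, ∠ ≈ 26.57°
zero (1 + j1·0.002) = 1 + j0.002 → |·| ≈ 1, ∠ ≈ 0.11°
pole (1 + j1·0.1) = 1 + j0.1 → |·| ≈ 1.005, ∠ ≈ 5.71°
pole (1 + j1·0.025) = 1 + j0.025 → |·| ≈ 1.0003, ∠ ≈ 1.43°
pole (1 + j1·0.005) = 1 + j0.005 → |·| ≈ 1, ∠ ≈ 0.29°
|T| = 0.0625 · 1.118 · 1 / (1.005 · 1.0003 · 1) ≈ 0.069507
Gain = 20 log₁₀(0.069507) ≈ -23.16 dB
∠T = (26.57° + 0.11°) − (5.71° + 1.43° + 0.29°) = 19.25°

At ω = 40 rad/s:
zero (1 + j40·0.5) = 1 + j20 → |·| ≈ 20.025, ∠ ≈ 87.14°
zero (1 + j40·0.002) = 1 + j0.08 → |·| ≈ 1.0032, ∠ ≈ 4.57°
pole (1 + j40·0.1) = 1 + j4 → |·| ≈ 4.1231, ∠ ≈ 75.96°
pole (1 + j40·0.025) = 1 + j1 → |·| ≈ 1.4142, ∠ ≈ 45.00°
pole (1 + j40·0.005) = 1 + j0.2 → |·| ≈ 1.0198, ∠ ≈ 11.31°
|T| = 0.0625 · 20.025 · 1.0032 / (4.1231 · 1.4142 · 1.0198) ≈ 0.21115
Gain = 20 log₁₀(0.21115) ≈ -13.51 dB
∠T = (87.14° + 4.57°) − (75.96° + 45.00° + 11.31°) = -40.56°

ω = 1: -23.2 dB, 19.3°; ω = 40: -13.5 dB, -40.6°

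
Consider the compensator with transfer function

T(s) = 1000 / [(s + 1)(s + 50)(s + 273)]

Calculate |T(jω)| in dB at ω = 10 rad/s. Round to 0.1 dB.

-42.9 dB

At s = jω = j10:
pole (s+1): 1 + j10 → |·| = √(1²+10²) = √101 ≈ 10.05, ∠ = arctan(10/1) ≈ 84.29°
pole (s+50): 50 + j10 → |·| = √(50²+10²) = √2600 ≈ 50.99, ∠ = arctan(10/50) ≈ 11.31°
pole (s+273): 273 + j10 → |·| = √(273²+10²) = √74629 ≈ 273.18, ∠ = arctan(10/273) ≈ 2.10°
|T| = 1000 / 1.3999e+05 ≈ 0.0071434
Gain = 20 log₁₀(0.0071434) ≈ -42.92 dB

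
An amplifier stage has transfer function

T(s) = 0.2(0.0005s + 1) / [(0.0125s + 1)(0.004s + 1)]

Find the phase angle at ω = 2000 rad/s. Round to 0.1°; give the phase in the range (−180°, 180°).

-125.6°

At ω = 2000 rad/s:
zero (1 + j2000·0.0005) = 1 + j1 → |·| ≈ 1.4142, ∠ ≈ 45.00°
pole (1 + j2000·0.0125) = 1 + j25 → |·| ≈ 25.02, ∠ ≈ 87.71°
pole (1 + j2000·0.004) = 1 + j8 → |·| ≈ 8.0623, ∠ ≈ 82.87°
∠T = (45.00°) − (87.71° + 82.87°) = -125.58°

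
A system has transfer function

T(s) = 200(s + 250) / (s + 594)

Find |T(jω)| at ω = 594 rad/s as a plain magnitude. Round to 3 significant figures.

153

At s = jω = j594:
zero (s+250): 250 + j594 → |·| = √(250²+594²) = √415336 ≈ 644.47, ∠ = arctan(594/250) ≈ 67.17°
pole (s+594): 594 + j594 → |·| = √(594²+594²) = √705672 ≈ 840.04, ∠ = arctan(594/594) ≈ 45.00°
|T| = 200 · 644.47 / 840.04 ≈ 153.44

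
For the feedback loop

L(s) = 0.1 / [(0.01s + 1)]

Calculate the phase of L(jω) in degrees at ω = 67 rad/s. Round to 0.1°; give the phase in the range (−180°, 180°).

At ω = 67 rad/s:
pole (1 + j67·0.01) = 1 + j0.67 → |·| ≈ 1.2037, ∠ ≈ 33.82°
∠L = (0°) − (33.82°) = -33.82°

-33.8°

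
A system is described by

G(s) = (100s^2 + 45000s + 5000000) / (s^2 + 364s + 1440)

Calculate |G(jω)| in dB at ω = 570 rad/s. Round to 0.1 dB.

Substitute s = j570:
Numerator: 100(j570)^2 + 45000(j570) + 5000000 = -27490000 + j25650000
Denominator: (j570)^2 + 364(j570) + 1440 = -323460 + j207480
|N| = √(27490000² + 25650000²) ≈ 3.7598e+07, ∠N ≈ 136.98°
|D| = √(323460² + 207480²) ≈ 3.8428e+05, ∠D ≈ 147.32°
|G| = 3.7598e+07 / 3.8428e+05 ≈ 97.84
Gain = 20 log₁₀(97.84) ≈ 39.81 dB

39.8 dB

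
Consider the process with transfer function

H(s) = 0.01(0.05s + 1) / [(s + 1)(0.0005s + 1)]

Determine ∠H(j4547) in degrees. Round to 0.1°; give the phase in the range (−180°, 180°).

-66.5°

At ω = 4547 rad/s:
zero (1 + j4547·0.05) = 1 + j227.35 → |·| ≈ 227.35, ∠ ≈ 89.75°
pole (1 + j4547·1) = 1 + j4547 → |·| ≈ 4547, ∠ ≈ 89.99°
pole (1 + j4547·0.0005) = 1 + j2.2735 → |·| ≈ 2.4837, ∠ ≈ 66.26°
∠H = (89.75°) − (89.99° + 66.26°) = -66.50°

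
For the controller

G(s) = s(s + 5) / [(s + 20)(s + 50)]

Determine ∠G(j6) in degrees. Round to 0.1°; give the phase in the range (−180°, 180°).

At s = jω = j6:
zero (s+5): 5 + j6 → |·| = √(5²+6²) = √61 ≈ 7.8102, ∠ = arctan(6/5) ≈ 50.19°
zero at origin: s = j6 → |·| = 6, ∠ = 90.00°
pole (s+20): 20 + j6 → |·| = √(20²+6²) = √436 ≈ 20.881, ∠ = arctan(6/20) ≈ 16.70°
pole (s+50): 50 + j6 → |·| = √(50²+6²) = √2536 ≈ 50.359, ∠ = arctan(6/50) ≈ 6.84°
∠G = 140.19° − 23.54° = 116.65°

116.7°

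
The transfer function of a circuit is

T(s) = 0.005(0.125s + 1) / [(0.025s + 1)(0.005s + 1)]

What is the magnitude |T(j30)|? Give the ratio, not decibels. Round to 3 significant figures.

0.0154

At ω = 30 rad/s:
zero (1 + j30·0.125) = 1 + j3.75 → |·| ≈ 3.881, ∠ ≈ 75.07°
pole (1 + j30·0.025) = 1 + j0.75 → |·| ≈ 1.25, ∠ ≈ 36.87°
pole (1 + j30·0.005) = 1 + j0.15 → |·| ≈ 1.0112, ∠ ≈ 8.53°
|T| = 0.005 · 3.881 / (1.25 · 1.0112) ≈ 0.015352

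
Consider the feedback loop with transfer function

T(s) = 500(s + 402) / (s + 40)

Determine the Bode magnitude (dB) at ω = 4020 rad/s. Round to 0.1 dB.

At s = jω = j4020:
zero (s+402): 402 + j4020 → |·| = √(402²+4020²) = √16322004 ≈ 4040, ∠ = arctan(4020/402) ≈ 84.29°
pole (s+40): 40 + j4020 → |·| = √(40²+4020²) = √16162000 ≈ 4020.2, ∠ = arctan(4020/40) ≈ 89.43°
|T| = 500 · 4040 / 4020.2 ≈ 502.46
Gain = 20 log₁₀(502.46) ≈ 54.02 dB

54.0 dB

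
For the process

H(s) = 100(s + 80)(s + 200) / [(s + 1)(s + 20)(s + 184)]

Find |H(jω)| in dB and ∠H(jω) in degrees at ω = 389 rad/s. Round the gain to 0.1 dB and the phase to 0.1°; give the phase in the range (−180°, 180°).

At s = jω = j389:
zero (s+80): 80 + j389 → |·| = √(80²+389²) = √157721 ≈ 397.14, ∠ = arctan(389/80) ≈ 78.38°
zero (s+200): 200 + j389 → |·| = √(200²+389²) = √191321 ≈ 437.4, ∠ = arctan(389/200) ≈ 62.79°
pole (s+1): 1 + j389 → |·| = √(1²+389²) = √151322 ≈ 389, ∠ = arctan(389/1) ≈ 89.85°
pole (s+20): 20 + j389 → |·| = √(20²+389²) = √151721 ≈ 389.51, ∠ = arctan(389/20) ≈ 87.06°
pole (s+184): 184 + j389 → |·| = √(184²+389²) = √185177 ≈ 430.32, ∠ = arctan(389/184) ≈ 64.69°
|H| = 100 · 1.7371e+05 / 6.5202e+07 ≈ 0.26642
Gain = 20 log₁₀(0.26642) ≈ -11.49 dB
∠H = 141.17° − 241.60° = -100.43°

-11.5 dB, -100.4°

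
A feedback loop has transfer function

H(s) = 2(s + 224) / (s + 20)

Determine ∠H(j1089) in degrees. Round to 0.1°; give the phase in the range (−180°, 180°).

At s = jω = j1089:
zero (s+224): 224 + j1089 → |·| = √(224²+1089²) = √1236097 ≈ 1111.8, ∠ = arctan(1089/224) ≈ 78.38°
pole (s+20): 20 + j1089 → |·| = √(20²+1089²) = √1186321 ≈ 1089.2, ∠ = arctan(1089/20) ≈ 88.95°
∠H = 78.38° − 88.95° = -10.57°

-10.6°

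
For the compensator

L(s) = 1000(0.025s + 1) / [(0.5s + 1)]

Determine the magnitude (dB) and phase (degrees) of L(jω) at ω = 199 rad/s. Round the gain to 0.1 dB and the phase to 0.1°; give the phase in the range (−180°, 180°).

At ω = 199 rad/s:
zero (1 + j199·0.025) = 1 + j4.975 → |·| ≈ 5.0745, ∠ ≈ 78.63°
pole (1 + j199·0.5) = 1 + j99.5 → |·| ≈ 99.505, ∠ ≈ 89.42°
|L| = 1000 · 5.0745 / (99.505) ≈ 50.997
Gain = 20 log₁₀(50.997) ≈ 34.15 dB
∠L = (78.63°) − (89.42°) = -10.79°

34.2 dB, -10.8°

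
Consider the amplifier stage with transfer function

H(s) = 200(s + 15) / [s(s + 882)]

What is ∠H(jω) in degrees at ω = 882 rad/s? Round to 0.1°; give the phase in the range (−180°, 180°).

At s = jω = j882:
zero (s+15): 15 + j882 → |·| = √(15²+882²) = √778149 ≈ 882.13, ∠ = arctan(882/15) ≈ 89.03°
pole (s+882): 882 + j882 → |·| = √(882²+882²) = √1555848 ≈ 1247.3, ∠ = arctan(882/882) ≈ 45.00°
pole at origin: |s| = 882, ∠ = 90.00° (in denominator)
∠H = 89.03° − 135.00° = -45.97°

-46.0°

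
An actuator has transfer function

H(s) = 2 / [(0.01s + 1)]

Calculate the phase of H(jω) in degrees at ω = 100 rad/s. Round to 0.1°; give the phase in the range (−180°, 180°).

At ω = 100 rad/s:
pole (1 + j100·0.01) = 1 + j1 → |·| ≈ 1.4142, ∠ ≈ 45.00°
∠H = (0°) − (45.00°) = -45.00°

-45.0°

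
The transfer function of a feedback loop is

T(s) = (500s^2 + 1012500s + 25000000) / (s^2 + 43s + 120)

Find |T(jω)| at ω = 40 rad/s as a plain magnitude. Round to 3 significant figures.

2.08e+04

Substitute s = j40:
Numerator: 500(j40)^2 + 1012500(j40) + 25000000 = 24200000 + j40500000
Denominator: (j40)^2 + 43(j40) + 120 = -1480 + j1720
|N| = √(24200000² + 40500000²) ≈ 4.7179e+07, ∠N ≈ 59.14°
|D| = √(1480² + 1720²) ≈ 2269.1, ∠D ≈ 130.71°
|T| = 4.7179e+07 / 2269.1 ≈ 20792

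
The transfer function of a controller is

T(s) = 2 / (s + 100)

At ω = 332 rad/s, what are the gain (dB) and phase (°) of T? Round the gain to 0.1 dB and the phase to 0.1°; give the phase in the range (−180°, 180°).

At s = jω = j332:
pole (s+100): 100 + j332 → |·| = √(100²+332²) = √120224 ≈ 346.73, ∠ = arctan(332/100) ≈ 73.24°
|T| = 2 / 346.73 ≈ 0.0057682
Gain = 20 log₁₀(0.0057682) ≈ -44.78 dB
∠T = 0.00° − 73.24° = -73.24°

-44.8 dB, -73.2°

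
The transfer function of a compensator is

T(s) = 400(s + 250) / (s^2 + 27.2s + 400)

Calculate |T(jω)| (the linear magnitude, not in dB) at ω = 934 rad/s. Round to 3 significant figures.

At s = jω = j934:
zero (s+250): 250 + j934 → |·| = √(250²+934²) = √934856 ≈ 966.88, ∠ = arctan(934/250) ≈ 75.02°
quadratic: (j934)² + 27.2·j934 + 400 = -871956 + j25404.8 → |·| ≈ 8.7233e+05, ∠ ≈ 178.33°
|T| = 400 · 966.88 / 8.7233e+05 ≈ 0.44336

0.443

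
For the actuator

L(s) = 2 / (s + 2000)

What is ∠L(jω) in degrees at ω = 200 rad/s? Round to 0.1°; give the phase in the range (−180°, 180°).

Substitute s = j200:
Numerator: 2 = 2 + j0
Denominator: (j200) + 2000 = 2000 + j200
|N| = √(2² + 0²) ≈ 2, ∠N ≈ 0.00°
|D| = √(2000² + 200²) ≈ 2010, ∠D ≈ 5.71°
∠L = 0.00° − 5.71° = -5.71°

-5.7°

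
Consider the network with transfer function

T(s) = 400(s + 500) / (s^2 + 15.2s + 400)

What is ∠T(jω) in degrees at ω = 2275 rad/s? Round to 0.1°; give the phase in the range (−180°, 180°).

-102.0°

At s = jω = j2275:
zero (s+500): 500 + j2275 → |·| = √(500²+2275²) = √5425625 ≈ 2329.3, ∠ = arctan(2275/500) ≈ 77.60°
quadratic: (j2275)² + 15.2·j2275 + 400 = -5175225 + j34580 → |·| ≈ 5.1753e+06, ∠ ≈ 179.62°
∠T = 77.60° − 179.62° = -102.02°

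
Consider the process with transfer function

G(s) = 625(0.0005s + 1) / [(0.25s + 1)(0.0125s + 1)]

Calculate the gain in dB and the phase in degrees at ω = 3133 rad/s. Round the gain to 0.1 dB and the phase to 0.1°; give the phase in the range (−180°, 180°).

At ω = 3133 rad/s:
zero (1 + j3133·0.0005) = 1 + j1.5665 → |·| ≈ 1.8585, ∠ ≈ 57.45°
pole (1 + j3133·0.25) = 1 + j783.25 → |·| ≈ 783.25, ∠ ≈ 89.93°
pole (1 + j3133·0.0125) = 1 + j39.1625 → |·| ≈ 39.175, ∠ ≈ 88.54°
|G| = 625 · 1.8585 / (783.25 · 39.175) ≈ 0.037856
Gain = 20 log₁₀(0.037856) ≈ -28.44 dB
∠G = (57.45°) − (89.93° + 88.54°) = -121.02°

-28.4 dB, -121.0°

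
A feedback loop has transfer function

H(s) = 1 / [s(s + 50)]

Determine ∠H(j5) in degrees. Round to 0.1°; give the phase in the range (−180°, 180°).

At s = jω = j5:
pole (s+50): 50 + j5 → |·| = √(50²+5²) = √2525 ≈ 50.249, ∠ = arctan(5/50) ≈ 5.71°
pole at origin: |s| = 5, ∠ = 90.00° (in denominator)
∠H = 0.00° − 95.71° = -95.71°

-95.7°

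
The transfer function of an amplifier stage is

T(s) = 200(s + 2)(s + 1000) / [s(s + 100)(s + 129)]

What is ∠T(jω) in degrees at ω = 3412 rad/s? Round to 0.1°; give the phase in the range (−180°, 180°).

-102.5°

At s = jω = j3412:
zero (s+2): 2 + j3412 → |·| = √(2²+3412²) = √11641748 ≈ 3412, ∠ = arctan(3412/2) ≈ 89.97°
zero (s+1000): 1000 + j3412 → |·| = √(1000²+3412²) = √12641744 ≈ 3555.5, ∠ = arctan(3412/1000) ≈ 73.67°
pole (s+100): 100 + j3412 → |·| = √(100²+3412²) = √11651744 ≈ 3413.5, ∠ = arctan(3412/100) ≈ 88.32°
pole (s+129): 129 + j3412 → |·| = √(129²+3412²) = √11658385 ≈ 3414.4, ∠ = arctan(3412/129) ≈ 87.83°
pole at origin: |s| = 3412, ∠ = 90.00° (in denominator)
∠T = 163.64° − 266.15° = -102.51°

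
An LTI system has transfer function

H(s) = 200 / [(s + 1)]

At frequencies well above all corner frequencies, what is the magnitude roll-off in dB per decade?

Each pole contributes −20 dB/decade at high frequency; each zero contributes +20 dB/decade.
Net: 0 zero(s) − 1 pole(s) → -20 dB/decade.

-20 dB/decade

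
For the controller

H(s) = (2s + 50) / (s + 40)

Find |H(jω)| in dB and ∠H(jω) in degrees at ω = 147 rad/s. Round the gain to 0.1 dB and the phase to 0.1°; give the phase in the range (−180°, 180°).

5.8 dB, 5.6°

Substitute s = j147:
Numerator: 2(j147) + 50 = 50 + j294
Denominator: (j147) + 40 = 40 + j147
|N| = √(50² + 294²) ≈ 298.22, ∠N ≈ 80.35°
|D| = √(40² + 147²) ≈ 152.35, ∠D ≈ 74.78°
|H| = 298.22 / 152.35 ≈ 1.9575
Gain = 20 log₁₀(1.9575) ≈ 5.83 dB
∠H = 80.35° − 74.78° = 5.57°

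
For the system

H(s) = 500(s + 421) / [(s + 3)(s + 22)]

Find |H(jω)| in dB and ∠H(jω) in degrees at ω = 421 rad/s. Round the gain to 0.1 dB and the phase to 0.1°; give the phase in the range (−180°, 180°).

4.5 dB, -131.6°

At s = jω = j421:
zero (s+421): 421 + j421 → |·| = √(421²+421²) = √354482 ≈ 595.38, ∠ = arctan(421/421) ≈ 45.00°
pole (s+3): 3 + j421 → |·| = √(3²+421²) = √177250 ≈ 421.01, ∠ = arctan(421/3) ≈ 89.59°
pole (s+22): 22 + j421 → |·| = √(22²+421²) = √177725 ≈ 421.57, ∠ = arctan(421/22) ≈ 87.01°
|H| = 500 · 595.38 / 1.7749e+05 ≈ 1.6772
Gain = 20 log₁₀(1.6772) ≈ 4.49 dB
∠H = 45.00° − 176.60° = -131.60°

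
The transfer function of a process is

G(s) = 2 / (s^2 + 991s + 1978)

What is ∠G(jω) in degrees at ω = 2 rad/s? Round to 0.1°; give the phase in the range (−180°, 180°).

Substitute s = j2:
Numerator: 2 = 2 + j0
Denominator: (j2)^2 + 991(j2) + 1978 = 1974 + j1982
|N| = √(2² + 0²) ≈ 2, ∠N ≈ 0.00°
|D| = √(1974² + 1982²) ≈ 2797.3, ∠D ≈ 45.12°
∠G = 0.00° − 45.12° = -45.12°

-45.1°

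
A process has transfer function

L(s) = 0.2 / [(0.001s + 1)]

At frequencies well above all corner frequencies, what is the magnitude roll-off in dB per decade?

-20 dB/decade

Each pole contributes −20 dB/decade at high frequency; each zero contributes +20 dB/decade.
Net: 0 zero(s) − 1 pole(s) → -20 dB/decade.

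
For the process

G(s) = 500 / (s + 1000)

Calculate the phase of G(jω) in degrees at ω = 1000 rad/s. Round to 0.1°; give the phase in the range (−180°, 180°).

At s = jω = j1000:
pole (s+1000): 1000 + j1000 → |·| = √(1000²+1000²) = √2000000 ≈ 1414.2, ∠ = arctan(1000/1000) ≈ 45.00°
∠G = 0.00° − 45.00° = -45.00°

-45.0°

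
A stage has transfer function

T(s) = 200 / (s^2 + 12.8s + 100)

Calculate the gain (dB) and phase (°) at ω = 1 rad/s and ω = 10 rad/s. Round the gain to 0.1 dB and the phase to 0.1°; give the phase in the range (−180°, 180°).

ω = 1: 6.0 dB, -7.4°; ω = 10: 3.9 dB, -90.0°

At s = jω = j1:
quadratic: (j1)² + 12.8·j1 + 100 = 99 + j12.8 → |·| ≈ 99.824, ∠ ≈ 7.37°
|T| = 200 / 99.824 ≈ 2.0035
Gain = 20 log₁₀(2.0035) ≈ 6.04 dB
∠T = 0.00° − 7.37° = -7.37°

At s = jω = j10:
quadratic: (j10)² + 12.8·j10 + 100 = 0 + j128 → |·| ≈ 128, ∠ ≈ 90.00°
|T| = 200 / 128 ≈ 1.5625
Gain = 20 log₁₀(1.5625) ≈ 3.88 dB
∠T = 0.00° − 90.00° = -90.00°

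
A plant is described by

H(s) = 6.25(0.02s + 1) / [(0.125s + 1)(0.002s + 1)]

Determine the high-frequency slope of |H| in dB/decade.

-20 dB/decade

Each pole contributes −20 dB/decade at high frequency; each zero contributes +20 dB/decade.
Net: 1 zero(s) − 2 pole(s) → -20 dB/decade.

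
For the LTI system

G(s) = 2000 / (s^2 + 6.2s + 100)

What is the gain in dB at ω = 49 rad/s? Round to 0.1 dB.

-1.3 dB

At s = jω = j49:
quadratic: (j49)² + 6.2·j49 + 100 = -2301 + j303.8 → |·| ≈ 2321, ∠ ≈ 172.48°
|G| = 2000 / 2321 ≈ 0.8617
Gain = 20 log₁₀(0.8617) ≈ -1.29 dB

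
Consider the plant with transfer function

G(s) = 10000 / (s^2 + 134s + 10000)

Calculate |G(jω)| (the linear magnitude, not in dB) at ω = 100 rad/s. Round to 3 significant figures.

At s = jω = j100:
quadratic: (j100)² + 134·j100 + 10000 = 0 + j13400 → |·| ≈ 13400, ∠ ≈ 90.00°
|G| = 10000 / 13400 ≈ 0.74627

0.746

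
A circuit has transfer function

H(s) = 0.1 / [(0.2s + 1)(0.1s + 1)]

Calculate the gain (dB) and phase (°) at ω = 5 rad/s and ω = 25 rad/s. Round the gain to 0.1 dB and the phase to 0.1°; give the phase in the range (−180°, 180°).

At ω = 5 rad/s:
pole (1 + j5·0.2) = 1 + j1 → |·| ≈ 1.4142, ∠ ≈ 45.00°
pole (1 + j5·0.1) = 1 + j0.5 → |·| ≈ 1.118, ∠ ≈ 26.57°
|H| = 0.1 · 1 / (1.4142 · 1.118) ≈ 0.063248
Gain = 20 log₁₀(0.063248) ≈ -23.98 dB
∠H = (0°) − (45.00° + 26.57°) = -71.57°

At ω = 25 rad/s:
pole (1 + j25·0.2) = 1 + j5 → |·| ≈ 5.099, ∠ ≈ 78.69°
pole (1 + j25·0.1) = 1 + j2.5 → |·| ≈ 2.6926, ∠ ≈ 68.20°
|H| = 0.1 · 1 / (5.099 · 2.6926) ≈ 0.0072836
Gain = 20 log₁₀(0.0072836) ≈ -42.75 dB
∠H = (0°) − (78.69° + 68.20°) = -146.89°

ω = 5: -24.0 dB, -71.6°; ω = 25: -42.8 dB, -146.9°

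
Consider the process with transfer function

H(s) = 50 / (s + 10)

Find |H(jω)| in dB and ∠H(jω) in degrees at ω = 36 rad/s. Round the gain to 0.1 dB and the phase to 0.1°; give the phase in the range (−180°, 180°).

2.5 dB, -74.5°

At s = jω = j36:
pole (s+10): 10 + j36 → |·| = √(10²+36²) = √1396 ≈ 37.363, ∠ = arctan(36/10) ≈ 74.48°
|H| = 50 / 37.363 ≈ 1.3382
Gain = 20 log₁₀(1.3382) ≈ 2.53 dB
∠H = 0.00° − 74.48° = -74.48°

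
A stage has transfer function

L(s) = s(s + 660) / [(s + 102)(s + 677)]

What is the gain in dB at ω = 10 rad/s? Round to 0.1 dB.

-20.4 dB

At s = jω = j10:
zero (s+660): 660 + j10 → |·| = √(660²+10²) = √435700 ≈ 660.08, ∠ = arctan(10/660) ≈ 0.87°
zero at origin: s = j10 → |·| = 10, ∠ = 90.00°
pole (s+102): 102 + j10 → |·| = √(102²+10²) = √10504 ≈ 102.49, ∠ = arctan(10/102) ≈ 5.60°
pole (s+677): 677 + j10 → |·| = √(677²+10²) = √458429 ≈ 677.07, ∠ = arctan(10/677) ≈ 0.85°
|L| = 1 · 6600.8 / 69393 ≈ 0.095122
Gain = 20 log₁₀(0.095122) ≈ -20.43 dB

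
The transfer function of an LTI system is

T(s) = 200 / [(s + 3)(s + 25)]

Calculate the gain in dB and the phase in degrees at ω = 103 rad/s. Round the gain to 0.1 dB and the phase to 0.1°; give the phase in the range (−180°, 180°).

At s = jω = j103:
pole (s+3): 3 + j103 → |·| = √(3²+103²) = √10618 ≈ 103.04, ∠ = arctan(103/3) ≈ 88.33°
pole (s+25): 25 + j103 → |·| = √(25²+103²) = √11234 ≈ 105.99, ∠ = arctan(103/25) ≈ 76.36°
|T| = 200 / 10921 ≈ 0.018313
Gain = 20 log₁₀(0.018313) ≈ -34.74 dB
∠T = 0.00° − 164.69° = -164.69°

-34.7 dB, -164.7°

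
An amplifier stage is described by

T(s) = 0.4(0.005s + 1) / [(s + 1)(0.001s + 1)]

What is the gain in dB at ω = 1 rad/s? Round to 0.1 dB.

At ω = 1 rad/s:
zero (1 + j1·0.005) = 1 + j0.005 → |·| ≈ 1, ∠ ≈ 0.29°
pole (1 + j1·1) = 1 + j1 → |·| ≈ 1.4142, ∠ ≈ 45.00°
pole (1 + j1·0.001) = 1 + j0.001 → |·| ≈ 1, ∠ ≈ 0.06°
|T| = 0.4 · 1 / (1.4142 · 1) ≈ 0.28285
Gain = 20 log₁₀(0.28285) ≈ -10.97 dB

-11.0 dB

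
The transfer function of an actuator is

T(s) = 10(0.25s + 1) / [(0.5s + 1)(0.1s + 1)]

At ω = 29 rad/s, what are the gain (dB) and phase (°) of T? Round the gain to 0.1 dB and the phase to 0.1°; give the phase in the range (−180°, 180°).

At ω = 29 rad/s:
zero (1 + j29·0.25) = 1 + j7.25 → |·| ≈ 7.3186, ∠ ≈ 82.15°
pole (1 + j29·0.5) = 1 + j14.5 → |·| ≈ 14.534, ∠ ≈ 86.05°
pole (1 + j29·0.1) = 1 + j2.9 → |·| ≈ 3.0676, ∠ ≈ 70.97°
|T| = 10 · 7.3186 / (14.534 · 3.0676) ≈ 1.6415
Gain = 20 log₁₀(1.6415) ≈ 4.30 dB
∠T = (82.15°) − (86.05° + 70.97°) = -74.87°

4.3 dB, -74.9°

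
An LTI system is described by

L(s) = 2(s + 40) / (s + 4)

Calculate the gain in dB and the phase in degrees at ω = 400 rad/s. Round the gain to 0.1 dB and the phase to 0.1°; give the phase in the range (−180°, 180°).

6.1 dB, -5.1°

At s = jω = j400:
zero (s+40): 40 + j400 → |·| = √(40²+400²) = √161600 ≈ 402, ∠ = arctan(400/40) ≈ 84.29°
pole (s+4): 4 + j400 → |·| = √(4²+400²) = √160016 ≈ 400.02, ∠ = arctan(400/4) ≈ 89.43°
|L| = 2 · 402 / 400.02 ≈ 2.0099
Gain = 20 log₁₀(2.0099) ≈ 6.06 dB
∠L = 84.29° − 89.43° = -5.14°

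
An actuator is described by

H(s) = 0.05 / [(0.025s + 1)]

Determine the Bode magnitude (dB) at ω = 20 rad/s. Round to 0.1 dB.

At ω = 20 rad/s:
pole (1 + j20·0.025) = 1 + j0.5 → |·| ≈ 1.118, ∠ ≈ 26.57°
|H| = 0.05 · 1 / (1.118) ≈ 0.044723
Gain = 20 log₁₀(0.044723) ≈ -26.99 dB

-27.0 dB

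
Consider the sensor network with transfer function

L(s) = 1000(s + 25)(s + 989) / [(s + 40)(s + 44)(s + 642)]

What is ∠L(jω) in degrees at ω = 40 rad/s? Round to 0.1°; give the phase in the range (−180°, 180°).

-30.5°

At s = jω = j40:
zero (s+25): 25 + j40 → |·| = √(25²+40²) = √2225 ≈ 47.17, ∠ = arctan(40/25) ≈ 57.99°
zero (s+989): 989 + j40 → |·| = √(989²+40²) = √979721 ≈ 989.81, ∠ = arctan(40/989) ≈ 2.32°
pole (s+40): 40 + j40 → |·| = √(40²+40²) = √3200 ≈ 56.569, ∠ = arctan(40/40) ≈ 45.00°
pole (s+44): 44 + j40 → |·| = √(44²+40²) = √3536 ≈ 59.464, ∠ = arctan(40/44) ≈ 42.27°
pole (s+642): 642 + j40 → |·| = √(642²+40²) = √413764 ≈ 643.24, ∠ = arctan(40/642) ≈ 3.57°
∠L = 60.31° − 90.84° = -30.53°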